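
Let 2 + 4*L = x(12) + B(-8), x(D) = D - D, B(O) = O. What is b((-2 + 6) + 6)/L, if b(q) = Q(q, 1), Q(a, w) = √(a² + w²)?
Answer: -2*√101/5 ≈ -4.0200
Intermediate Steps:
x(D) = 0
L = -5/2 (L = -½ + (0 - 8)/4 = -½ + (¼)*(-8) = -½ - 2 = -5/2 ≈ -2.5000)
b(q) = √(1 + q²) (b(q) = √(q² + 1²) = √(q² + 1) = √(1 + q²))
b((-2 + 6) + 6)/L = √(1 + ((-2 + 6) + 6)²)/(-5/2) = √(1 + (4 + 6)²)*(-⅖) = √(1 + 10²)*(-⅖) = √(1 + 100)*(-⅖) = √101*(-⅖) = -2*√101/5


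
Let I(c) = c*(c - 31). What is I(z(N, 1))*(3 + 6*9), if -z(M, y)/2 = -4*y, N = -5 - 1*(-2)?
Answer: -10488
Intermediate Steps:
N = -3 (N = -5 + 2 = -3)
z(M, y) = 8*y (z(M, y) = -(-2)*4*y = -(-8)*y = 8*y)
I(c) = c*(-31 + c)
I(z(N, 1))*(3 + 6*9) = ((8*1)*(-31 + 8*1))*(3 + 6*9) = (8*(-31 + 8))*(3 + 54) = (8*(-23))*57 = -184*57 = -10488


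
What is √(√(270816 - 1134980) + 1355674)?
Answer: √(1355674 + 14*I*√4409) ≈ 1164.3 + 0.399*I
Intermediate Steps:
√(√(270816 - 1134980) + 1355674) = √(√(-864164) + 1355674) = √(14*I*√4409 + 1355674) = √(1355674 + 14*I*√4409)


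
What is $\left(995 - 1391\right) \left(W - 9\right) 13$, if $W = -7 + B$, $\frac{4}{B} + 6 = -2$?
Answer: $84942$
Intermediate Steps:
$B = - \frac{1}{2}$ ($B = \frac{4}{-6 - 2} = \frac{4}{-8} = 4 \left(- \frac{1}{8}\right) = - \frac{1}{2} \approx -0.5$)
$W = - \frac{15}{2}$ ($W = -7 - \frac{1}{2} = - \frac{15}{2} \approx -7.5$)
$\left(995 - 1391\right) \left(W - 9\right) 13 = \left(995 - 1391\right) \left(- \frac{15}{2} - 9\right) 13 = - 396 \left(\left(- \frac{33}{2}\right) 13\right) = \left(-396\right) \left(- \frac{429}{2}\right) = 84942$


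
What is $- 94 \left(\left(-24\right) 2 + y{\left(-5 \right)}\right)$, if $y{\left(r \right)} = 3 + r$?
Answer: $4700$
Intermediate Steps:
$- 94 \left(\left(-24\right) 2 + y{\left(-5 \right)}\right) = - 94 \left(\left(-24\right) 2 + \left(3 - 5\right)\right) = - 94 \left(-48 - 2\right) = \left(-94\right) \left(-50\right) = 4700$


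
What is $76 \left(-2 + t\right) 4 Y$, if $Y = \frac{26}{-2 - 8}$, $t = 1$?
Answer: $\frac{3952}{5} \approx 790.4$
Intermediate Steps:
$Y = - \frac{13}{5}$ ($Y = \frac{26}{-2 - 8} = \frac{26}{-10} = 26 \left(- \frac{1}{10}\right) = - \frac{13}{5} \approx -2.6$)
$76 \left(-2 + t\right) 4 Y = 76 \left(-2 + 1\right) 4 \left(- \frac{13}{5}\right) = 76 \left(\left(-1\right) 4\right) \left(- \frac{13}{5}\right) = 76 \left(-4\right) \left(- \frac{13}{5}\right) = \left(-304\right) \left(- \frac{13}{5}\right) = \frac{3952}{5}$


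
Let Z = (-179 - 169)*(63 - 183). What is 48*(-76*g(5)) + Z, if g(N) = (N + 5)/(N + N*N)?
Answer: 40544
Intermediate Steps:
g(N) = (5 + N)/(N + N**2)
Z = 41760 (Z = -348*(-120) = 41760)
48*(-76*g(5)) + Z = 48*(-76*(5 + 5)/(5*(1 + 5))) + 41760 = 48*(-76*10/(5*6)) + 41760 = 48*(-76*1/3) + 41760 = 48*(-76/3) + 41760 = -1216 + 41760 = 40544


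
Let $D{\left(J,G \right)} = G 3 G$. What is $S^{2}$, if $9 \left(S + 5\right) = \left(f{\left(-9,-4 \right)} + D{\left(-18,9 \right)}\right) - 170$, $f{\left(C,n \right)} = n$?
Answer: $\frac{64}{9} \approx 7.1111$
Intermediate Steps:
$D{\left(J,G \right)} = 3 G^{2}$ ($D{\left(J,G \right)} = 3 G G = 3 G^{2}$)
$S = \frac{8}{3}$ ($S = -5 + \frac{\left(-4 + 3 \cdot 9^{2}\right) - 170}{9} = -5 + \frac{\left(-4 + 3 \cdot 81\right) - 170}{9} = -5 + \frac{\left(-4 + 243\right) - 170}{9} = -5 + \frac{239 - 170}{9} = -5 + \frac{1}{9} \cdot 69 = -5 + \frac{23}{3} = \frac{8}{3} \approx 2.6667$)
$S^{2} = \left(\frac{8}{3}\right)^{2} = \frac{64}{9}$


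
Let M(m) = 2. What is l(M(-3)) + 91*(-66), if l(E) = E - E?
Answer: -6006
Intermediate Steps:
l(E) = 0
l(M(-3)) + 91*(-66) = 0 + 91*(-66) = 0 - 6006 = -6006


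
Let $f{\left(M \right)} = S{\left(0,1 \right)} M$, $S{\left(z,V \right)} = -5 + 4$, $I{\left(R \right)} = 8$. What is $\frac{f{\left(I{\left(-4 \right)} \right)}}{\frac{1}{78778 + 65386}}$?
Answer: $-1153312$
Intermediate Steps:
$S{\left(z,V \right)} = -1$
$f{\left(M \right)} = - M$
$\frac{f{\left(I{\left(-4 \right)} \right)}}{\frac{1}{78778 + 65386}} = \frac{\left(-1\right) 8}{\frac{1}{78778 + 65386}} = - \frac{8}{\frac{1}{144164}} = - 8 \frac{1}{\frac{1}{144164}} = \left(-8\right) 144164 = -1153312$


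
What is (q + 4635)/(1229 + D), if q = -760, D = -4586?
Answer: -3875/3357 ≈ -1.1543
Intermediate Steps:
(q + 4635)/(1229 + D) = (-760 + 4635)/(1229 - 4586) = 3875/(-3357) = 3875*(-1/3357) = -3875/3357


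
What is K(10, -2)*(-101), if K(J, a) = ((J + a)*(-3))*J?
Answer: 24240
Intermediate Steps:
K(J, a) = J*(-3*J - 3*a) (K(J, a) = (-3*J - 3*a)*J = J*(-3*J - 3*a))
K(10, -2)*(-101) = -3*10*(10 - 2)*(-101) = -3*10*8*(-101) = -240*(-101) = 24240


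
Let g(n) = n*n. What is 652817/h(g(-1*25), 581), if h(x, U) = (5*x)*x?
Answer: 652817/1953125 ≈ 0.33424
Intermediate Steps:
g(n) = n²
h(x, U) = 5*x²
652817/h(g(-1*25), 581) = 652817/((5*((-1*25)²)²)) = 652817/((5*((-25)²)²)) = 652817/((5*625²)) = 652817/((5*390625)) = 652817/1953125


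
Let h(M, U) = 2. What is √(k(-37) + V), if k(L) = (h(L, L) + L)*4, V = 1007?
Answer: 17*√3 ≈ 29.445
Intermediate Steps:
k(L) = 8 + 4*L (k(L) = (2 + L)*4 = 8 + 4*L)
√(k(-37) + V) = √((8 + 4*(-37)) + 1007) = √((8 - 148) + 1007) = √(-140 + 1007) = √867 = 17*√3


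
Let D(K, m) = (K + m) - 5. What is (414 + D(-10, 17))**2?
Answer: 173056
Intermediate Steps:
D(K, m) = -5 + K + m
(414 + D(-10, 17))**2 = (414 + (-5 - 10 + 17))**2 = (414 + 2)**2 = 416**2 = 173056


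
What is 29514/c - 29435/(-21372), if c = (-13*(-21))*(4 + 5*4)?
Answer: 73329/12467 ≈ 5.8819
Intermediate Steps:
c = 6552 (c = 273*(4 + 20) = 273*24 = 6552)
29514/c - 29435/(-21372) = 29514/6552 - 29435/(-21372) = 29514*(1/6552) - 29435*(-1/21372) = 4919/1092 + 29435/21372 = 73329/12467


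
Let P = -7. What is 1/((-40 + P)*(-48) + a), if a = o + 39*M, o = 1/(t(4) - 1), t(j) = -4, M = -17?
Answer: 5/7964 ≈ 0.00062783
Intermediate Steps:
o = -⅕ (o = 1/(-4 - 1) = 1/(-5) = -⅕ ≈ -0.20000)
a = -3316/5 (a = -⅕ + 39*(-17) = -⅕ - 663 = -3316/5 ≈ -663.20)
1/((-40 + P)*(-48) + a) = 1/((-40 - 7)*(-48) - 3316/5) = 1/(-47*(-48) - 3316/5) = 1/(2256 - 3316/5) = 1/(7964/5) = 5/7964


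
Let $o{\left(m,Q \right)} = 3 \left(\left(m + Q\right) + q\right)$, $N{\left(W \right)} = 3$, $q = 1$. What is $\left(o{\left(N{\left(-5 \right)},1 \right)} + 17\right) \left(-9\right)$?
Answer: $-288$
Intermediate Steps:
$o{\left(m,Q \right)} = 3 + 3 Q + 3 m$ ($o{\left(m,Q \right)} = 3 \left(\left(m + Q\right) + 1\right) = 3 \left(\left(Q + m\right) + 1\right) = 3 \left(1 + Q + m\right) = 3 + 3 Q + 3 m$)
$\left(o{\left(N{\left(-5 \right)},1 \right)} + 17\right) \left(-9\right) = \left(\left(3 + 3 \cdot 1 + 3 \cdot 3\right) + 17\right) \left(-9\right) = \left(\left(3 + 3 + 9\right) + 17\right) \left(-9\right) = \left(15 + 17\right) \left(-9\right) = 32 \left(-9\right) = -288$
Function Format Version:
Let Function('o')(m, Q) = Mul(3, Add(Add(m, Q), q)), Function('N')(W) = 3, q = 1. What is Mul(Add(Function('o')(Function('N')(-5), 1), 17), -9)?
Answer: -288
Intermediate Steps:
Function('o')(m, Q) = Add(3, Mul(3, Q), Mul(3, m)) (Function('o')(m, Q) = Mul(3, Add(Add(m, Q), 1)) = Mul(3, Add(Add(Q, m), 1)) = Mul(3, Add(1, Q, m)) = Add(3, Mul(3, Q), Mul(3, m)))
Mul(Add(Function('o')(Function('N')(-5), 1), 17), -9) = Mul(Add(Add(3, Mul(3, 1), Mul(3, 3)), 17), -9) = Mul(Add(Add(3, 3, 9), 17), -9) = Mul(Add(15, 17), -9) = Mul(32, -9) = -288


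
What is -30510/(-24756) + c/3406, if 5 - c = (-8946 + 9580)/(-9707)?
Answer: 42080838716/34103496323 ≈ 1.2339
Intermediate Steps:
c = 49169/9707 (c = 5 - (-8946 + 9580)/(-9707) = 5 - 634*(-1)/9707 = 5 - 1*(-634/9707) = 5 + 634/9707 = 49169/9707 ≈ 5.0653)
-30510/(-24756) + c/3406 = -30510/(-24756) + (49169/9707)/3406 = -30510*(-1/24756) + (49169/9707)*(1/3406) = 5085/4126 + 49169/33062042 = 42080838716/34103496323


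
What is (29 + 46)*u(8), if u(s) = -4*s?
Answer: -2400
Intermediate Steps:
(29 + 46)*u(8) = (29 + 46)*(-4*8) = 75*(-32) = -2400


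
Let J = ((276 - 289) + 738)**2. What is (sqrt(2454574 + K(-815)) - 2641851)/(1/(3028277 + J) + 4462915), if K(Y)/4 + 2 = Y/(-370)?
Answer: -9388879552602/15860762544331 + 7107804*sqrt(840078229)/586848214140247 ≈ -0.59161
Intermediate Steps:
K(Y) = -8 - 2*Y/185 (K(Y) = -8 + 4*(Y/(-370)) = -8 + 4*(Y*(-1/370)) = -8 + 4*(-Y/370) = -8 - 2*Y/185)
J = 525625 (J = (-13 + 738)**2 = 725**2 = 525625)
(sqrt(2454574 + K(-815)) - 2641851)/(1/(3028277 + J) + 4462915) = (sqrt(2454574 + (-8 - 2/185*(-815))) - 2641851)/(1/(3028277 + 525625) + 4462915) = (sqrt(2454574 + (-8 + 326/37)) - 2641851)/(1/3553902 + 4462915) = (sqrt(2454574 + 30/37) - 2641851)/(1/3553902 + 4462915) = (sqrt(90819268/37) - 2641851)/(15860762544331/3553902) = (2*sqrt(840078229)/37 - 2641851)*(3553902/15860762544331) = (-2641851 + 2*sqrt(840078229)/37)*(3553902/15860762544331) = -9388879552602/15860762544331 + 7107804*sqrt(840078229)/586848214140247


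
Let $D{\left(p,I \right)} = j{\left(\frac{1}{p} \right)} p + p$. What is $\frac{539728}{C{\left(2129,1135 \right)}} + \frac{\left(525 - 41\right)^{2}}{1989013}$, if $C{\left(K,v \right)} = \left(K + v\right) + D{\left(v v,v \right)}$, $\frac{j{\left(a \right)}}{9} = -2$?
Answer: $\frac{4055874785152}{43552544484293} \approx 0.093126$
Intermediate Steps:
$j{\left(a \right)} = -18$ ($j{\left(a \right)} = 9 \left(-2\right) = -18$)
$D{\left(p,I \right)} = - 17 p$ ($D{\left(p,I \right)} = - 18 p + p = - 17 p$)
$C{\left(K,v \right)} = K + v - 17 v^{2}$ ($C{\left(K,v \right)} = \left(K + v\right) - 17 v v = \left(K + v\right) - 17 v^{2} = K + v - 17 v^{2}$)
$\frac{539728}{C{\left(2129,1135 \right)}} + \frac{\left(525 - 41\right)^{2}}{1989013} = \frac{539728}{2129 + 1135 - 17 \cdot 1135^{2}} + \frac{\left(525 - 41\right)^{2}}{1989013} = \frac{539728}{2129 + 1135 - 21899825} + 484^{2} \cdot \frac{1}{1989013} = \frac{539728}{2129 + 1135 - 21899825} + 234256 \cdot \frac{1}{1989013} = \frac{539728}{-21896561} + \frac{234256}{1989013} = 539728 \left(- \frac{1}{21896561}\right) + \frac{234256}{1989013} = - \frac{539728}{21896561} + \frac{234256}{1989013} = \frac{4055874785152}{43552544484293}$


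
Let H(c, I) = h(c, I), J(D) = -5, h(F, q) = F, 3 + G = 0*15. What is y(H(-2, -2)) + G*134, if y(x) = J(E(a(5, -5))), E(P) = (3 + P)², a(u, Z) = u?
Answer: -407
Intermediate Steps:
G = -3 (G = -3 + 0*15 = -3 + 0 = -3)
H(c, I) = c
y(x) = -5
y(H(-2, -2)) + G*134 = -5 - 3*134 = -5 - 402 = -407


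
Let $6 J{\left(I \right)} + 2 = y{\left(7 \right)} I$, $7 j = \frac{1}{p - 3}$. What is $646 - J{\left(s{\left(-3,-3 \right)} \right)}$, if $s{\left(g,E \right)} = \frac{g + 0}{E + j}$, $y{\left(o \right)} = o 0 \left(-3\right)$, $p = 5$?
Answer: $\frac{1939}{3} \approx 646.33$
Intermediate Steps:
$y{\left(o \right)} = 0$ ($y{\left(o \right)} = 0 \left(-3\right) = 0$)
$j = \frac{1}{14}$ ($j = \frac{1}{7 \left(5 - 3\right)} = \frac{1}{7 \cdot 2} = \frac{1}{7} \cdot \frac{1}{2} = \frac{1}{14} \approx 0.071429$)
$s{\left(g,E \right)} = \frac{g}{\frac{1}{14} + E}$ ($s{\left(g,E \right)} = \frac{g + 0}{E + \frac{1}{14}} = \frac{g}{\frac{1}{14} + E}$)
$J{\left(I \right)} = - \frac{1}{3}$ ($J{\left(I \right)} = - \frac{1}{3} + \frac{0 I}{6} = - \frac{1}{3} + \frac{1}{6} \cdot 0 = - \frac{1}{3} + 0 = - \frac{1}{3}$)
$646 - J{\left(s{\left(-3,-3 \right)} \right)} = 646 - - \frac{1}{3} = 646 + \frac{1}{3} = \frac{1939}{3}$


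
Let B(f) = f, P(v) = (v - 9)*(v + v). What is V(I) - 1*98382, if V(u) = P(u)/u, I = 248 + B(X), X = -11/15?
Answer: -1468582/15 ≈ -97906.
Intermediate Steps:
P(v) = 2*v*(-9 + v) (P(v) = (-9 + v)*(2*v) = 2*v*(-9 + v))
X = -11/15 (X = -11*1/15 = -11/15 ≈ -0.73333)
I = 3709/15 (I = 248 - 11/15 = 3709/15 ≈ 247.27)
V(u) = -18 + 2*u (V(u) = (2*u*(-9 + u))/u = -18 + 2*u)
V(I) - 1*98382 = (-18 + 2*(3709/15)) - 1*98382 = (-18 + 7418/15) - 98382 = 7148/15 - 98382 = -1468582/15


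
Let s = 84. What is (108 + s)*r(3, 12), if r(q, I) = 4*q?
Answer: 2304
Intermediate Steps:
(108 + s)*r(3, 12) = (108 + 84)*(4*3) = 192*12 = 2304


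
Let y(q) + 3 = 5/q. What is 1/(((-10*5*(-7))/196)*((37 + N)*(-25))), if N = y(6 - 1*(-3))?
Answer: -126/194375 ≈ -0.00064823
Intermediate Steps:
y(q) = -3 + 5/q
N = -22/9 (N = -3 + 5/(6 - 1*(-3)) = -3 + 5/(6 + 3) = -3 + 5/9 = -22/9 ≈ -2.4444)
1/(((-10*5*(-7))/196)*((37 + N)*(-25))) = 1/(((-10*5*(-7))/196)*((37 - 22/9)*(-25))) = 1/((-50*(-7)*(1/196))*((311/9)*(-25))) = 1/((350*(1/196))*(-7775/9)) = 1/((25/14)*(-7775/9)) = 1/(-194375/126) = -126/194375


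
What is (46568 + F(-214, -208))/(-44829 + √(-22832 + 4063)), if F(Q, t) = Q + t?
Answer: -1034339517/1004829005 - 3161001*I/1004829005 ≈ -1.0294 - 0.0031458*I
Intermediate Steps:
(46568 + F(-214, -208))/(-44829 + √(-22832 + 4063)) = (46568 + (-214 - 208))/(-44829 + √(-22832 + 4063)) = (46568 - 422)/(-44829 + √(-18769)) = 46146/(-44829 + 137*I) = 46146*((-44829 - 137*I)/2009658010) = 23073*(-44829 - 137*I)/1004829005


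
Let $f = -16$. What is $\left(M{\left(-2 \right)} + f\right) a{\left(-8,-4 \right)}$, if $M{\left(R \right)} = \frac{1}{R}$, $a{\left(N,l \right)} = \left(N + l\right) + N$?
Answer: $330$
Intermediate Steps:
$a{\left(N,l \right)} = l + 2 N$
$\left(M{\left(-2 \right)} + f\right) a{\left(-8,-4 \right)} = \left(\frac{1}{-2} - 16\right) \left(-4 + 2 \left(-8\right)\right) = \left(- \frac{1}{2} - 16\right) \left(-4 - 16\right) = \left(- \frac{33}{2}\right) \left(-20\right) = 330$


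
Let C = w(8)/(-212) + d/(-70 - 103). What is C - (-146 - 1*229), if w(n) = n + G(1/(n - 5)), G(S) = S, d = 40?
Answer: 41230735/110028 ≈ 374.73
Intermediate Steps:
w(n) = n + 1/(-5 + n) (w(n) = n + 1/(n - 5) = n + 1/(-5 + n))
C = -29765/110028 (C = ((1 + 8*(-5 + 8))/(-5 + 8))/(-212) + 40/(-70 - 103) = ((1 + 8*3)/3)*(-1/212) + 40/(-173) = ((1 + 24)/3)*(-1/212) + 40*(-1/173) = ((⅓)*25)*(-1/212) - 40/173 = (25/3)*(-1/212) - 40/173 = -25/636 - 40/173 = -29765/110028 ≈ -0.27052)
C - (-146 - 1*229) = -29765/110028 - (-146 - 1*229) = -29765/110028 - (-146 - 229) = -29765/110028 - 1*(-375) = -29765/110028 + 375 = 41230735/110028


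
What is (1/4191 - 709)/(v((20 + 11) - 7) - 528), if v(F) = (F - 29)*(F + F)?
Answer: 1485709/1609344 ≈ 0.92318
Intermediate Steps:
v(F) = 2*F*(-29 + F) (v(F) = (-29 + F)*(2*F) = 2*F*(-29 + F))
(1/4191 - 709)/(v((20 + 11) - 7) - 528) = (1/4191 - 709)/(2*((20 + 11) - 7)*(-29 + ((20 + 11) - 7)) - 528) = (1/4191 - 709)/(2*(31 - 7)*(-29 + (31 - 7)) - 528) = -2971418/(4191*(2*24*(-29 + 24) - 528)) = -2971418/(4191*(2*24*(-5) - 528)) = -2971418/(4191*(-240 - 528)) = -2971418/4191/(-768) = -2971418/4191*(-1/768) = 1485709/1609344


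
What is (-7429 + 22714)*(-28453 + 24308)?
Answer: -63356325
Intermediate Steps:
(-7429 + 22714)*(-28453 + 24308) = 15285*(-4145) = -63356325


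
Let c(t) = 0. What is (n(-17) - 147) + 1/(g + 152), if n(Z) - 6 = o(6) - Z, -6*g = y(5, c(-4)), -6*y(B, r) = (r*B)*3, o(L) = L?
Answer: -17935/152 ≈ -117.99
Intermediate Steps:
y(B, r) = -B*r/2 (y(B, r) = -r*B*3/6 = -B*r*3/6 = -B*r/2)
g = 0 (g = -(-1)*5*0/12 = -1/6*0 = 0)
n(Z) = 12 - Z (n(Z) = 6 + (6 - Z) = 12 - Z)
(n(-17) - 147) + 1/(g + 152) = ((12 - 1*(-17)) - 147) + 1/(0 + 152) = ((12 + 17) - 147) + 1/152 = (29 - 147) + 1/152 = -118 + 1/152 = -17935/152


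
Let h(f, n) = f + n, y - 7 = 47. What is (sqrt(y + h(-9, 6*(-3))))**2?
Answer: 27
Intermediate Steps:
y = 54 (y = 7 + 47 = 54)
(sqrt(y + h(-9, 6*(-3))))**2 = (sqrt(54 + (-9 + 6*(-3))))**2 = (sqrt(54 + (-9 - 18)))**2 = (sqrt(54 - 27))**2 = (sqrt(27))**2 = (3*sqrt(3))**2 = 27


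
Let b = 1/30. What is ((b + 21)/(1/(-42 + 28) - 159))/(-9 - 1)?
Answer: 4417/334050 ≈ 0.013223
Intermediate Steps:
b = 1/30 ≈ 0.033333
((b + 21)/(1/(-42 + 28) - 159))/(-9 - 1) = ((1/30 + 21)/(1/(-42 + 28) - 159))/(-9 - 1) = (631/(30*(1/(-14) - 159)))/(-10) = -631/(300*(-1/14 - 159)) = -631/(300*(-2227/14)) = -631*(-14)/(300*2227) = -⅒*(-4417/33405) = 4417/334050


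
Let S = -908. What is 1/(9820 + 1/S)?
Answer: 908/8916559 ≈ 0.00010183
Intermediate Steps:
1/(9820 + 1/S) = 1/(9820 + 1/(-908)) = 1/(9820 - 1/908) = 1/(8916559/908) = 908/8916559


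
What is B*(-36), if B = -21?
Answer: 756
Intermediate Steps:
B*(-36) = -21*(-36) = 756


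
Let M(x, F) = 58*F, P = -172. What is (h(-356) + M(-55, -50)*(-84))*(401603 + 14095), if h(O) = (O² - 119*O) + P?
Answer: 171487064544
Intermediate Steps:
h(O) = -172 + O² - 119*O (h(O) = (O² - 119*O) - 172 = -172 + O² - 119*O)
(h(-356) + M(-55, -50)*(-84))*(401603 + 14095) = ((-172 + (-356)² - 119*(-356)) + (58*(-50))*(-84))*(401603 + 14095) = ((-172 + 126736 + 42364) - 2900*(-84))*415698 = (168928 + 243600)*415698 = 412528*415698 = 171487064544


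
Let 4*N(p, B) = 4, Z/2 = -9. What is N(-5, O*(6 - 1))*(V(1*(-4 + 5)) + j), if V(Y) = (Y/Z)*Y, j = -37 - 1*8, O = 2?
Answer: -811/18 ≈ -45.056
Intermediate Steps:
Z = -18 (Z = 2*(-9) = -18)
N(p, B) = 1 (N(p, B) = (¼)*4 = 1)
j = -45 (j = -37 - 8 = -45)
V(Y) = -Y²/18 (V(Y) = (Y/(-18))*Y = (Y*(-1/18))*Y = (-Y/18)*Y = -Y²/18)
N(-5, O*(6 - 1))*(V(1*(-4 + 5)) + j) = 1*(-(-4 + 5)²/18 - 45) = 1*(-1²/18 - 45) = 1*(-1/18*1² - 45) = 1*(-1/18*1 - 45) = 1*(-1/18 - 45) = 1*(-811/18) = -811/18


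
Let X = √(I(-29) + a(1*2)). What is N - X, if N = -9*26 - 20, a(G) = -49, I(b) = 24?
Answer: -254 - 5*I ≈ -254.0 - 5.0*I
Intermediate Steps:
X = 5*I (X = √(24 - 49) = √(-25) = 5*I ≈ 5.0*I)
N = -254 (N = -234 - 20 = -254)
N - X = -254 - 5*I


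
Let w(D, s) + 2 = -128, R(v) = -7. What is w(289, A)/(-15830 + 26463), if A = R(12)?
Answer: -130/10633 ≈ -0.012226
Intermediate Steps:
A = -7
w(D, s) = -130 (w(D, s) = -2 - 128 = -130)
w(289, A)/(-15830 + 26463) = -130/(-15830 + 26463) = -130/10633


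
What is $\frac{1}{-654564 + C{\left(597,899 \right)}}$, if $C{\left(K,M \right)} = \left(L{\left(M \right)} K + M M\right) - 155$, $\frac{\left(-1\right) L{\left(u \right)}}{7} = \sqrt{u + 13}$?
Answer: $\frac{577}{28682402} + \frac{597 \sqrt{57}}{272482819} \approx 3.6658 \cdot 10^{-5}$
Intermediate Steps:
$L{\left(u \right)} = - 7 \sqrt{13 + u}$ ($L{\left(u \right)} = - 7 \sqrt{u + 13} = - 7 \sqrt{13 + u}$)
$C{\left(K,M \right)} = -155 + M^{2} - 7 K \sqrt{13 + M}$ ($C{\left(K,M \right)} = \left(- 7 \sqrt{13 + M} K + M M\right) - 155 = \left(- 7 K \sqrt{13 + M} + M^{2}\right) - 155 = \left(M^{2} - 7 K \sqrt{13 + M}\right) - 155 = -155 + M^{2} - 7 K \sqrt{13 + M}$)
$\frac{1}{-654564 + C{\left(597,899 \right)}} = \frac{1}{-654564 - \left(155 - 808201 + 4179 \sqrt{13 + 899}\right)} = \frac{1}{-654564 - \left(-808046 + 16716 \sqrt{57}\right)} = \frac{1}{-654564 + \left(808046 - 16716 \sqrt{57}\right)} = \frac{1}{153482 - 16716 \sqrt{57}}$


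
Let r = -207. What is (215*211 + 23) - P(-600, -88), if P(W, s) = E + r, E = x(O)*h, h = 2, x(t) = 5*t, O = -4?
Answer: 45635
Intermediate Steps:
E = -40 (E = (5*(-4))*2 = -20*2 = -40)
P(W, s) = -247 (P(W, s) = -40 - 207 = -247)
(215*211 + 23) - P(-600, -88) = (215*211 + 23) - 1*(-247) = (45365 + 23) + 247 = 45388 + 247 = 45635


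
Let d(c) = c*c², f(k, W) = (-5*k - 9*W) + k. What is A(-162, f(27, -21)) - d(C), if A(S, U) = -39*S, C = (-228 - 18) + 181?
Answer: 280943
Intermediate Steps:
f(k, W) = -9*W - 4*k (f(k, W) = (-9*W - 5*k) + k = -9*W - 4*k)
C = -65 (C = -246 + 181 = -65)
d(c) = c³
A(-162, f(27, -21)) - d(C) = -39*(-162) - 1*(-65)³ = 6318 - 1*(-274625) = 6318 + 274625 = 280943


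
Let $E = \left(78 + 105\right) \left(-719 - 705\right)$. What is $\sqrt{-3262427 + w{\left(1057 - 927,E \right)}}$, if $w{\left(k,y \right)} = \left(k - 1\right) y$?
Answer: $i \sqrt{36878795} \approx 6072.8 i$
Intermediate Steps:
$E = -260592$ ($E = 183 \left(-1424\right) = -260592$)
$w{\left(k,y \right)} = y \left(-1 + k\right)$ ($w{\left(k,y \right)} = \left(-1 + k\right) y = y \left(-1 + k\right)$)
$\sqrt{-3262427 + w{\left(1057 - 927,E \right)}} = \sqrt{-3262427 - 260592 \left(-1 + \left(1057 - 927\right)\right)} = \sqrt{-3262427 - 260592 \left(-1 + 130\right)} = \sqrt{-3262427 - 33616368} = \sqrt{-36878795} = i \sqrt{36878795}$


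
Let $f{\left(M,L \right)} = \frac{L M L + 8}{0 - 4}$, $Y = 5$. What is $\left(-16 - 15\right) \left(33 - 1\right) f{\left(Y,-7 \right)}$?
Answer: $62744$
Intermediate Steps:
$f{\left(M,L \right)} = -2 - \frac{M L^{2}}{4}$ ($f{\left(M,L \right)} = \frac{M L^{2} + 8}{-4} = \left(8 + M L^{2}\right) \left(- \frac{1}{4}\right) = -2 - \frac{M L^{2}}{4}$)
$\left(-16 - 15\right) \left(33 - 1\right) f{\left(Y,-7 \right)} = \left(-16 - 15\right) \left(33 - 1\right) \left(-2 - \frac{5 \left(-7\right)^{2}}{4}\right) = \left(-31\right) 32 \left(-2 - \frac{5}{4} \cdot 49\right) = - 992 \left(-2 - \frac{245}{4}\right) = \left(-992\right) \left(- \frac{253}{4}\right) = 62744$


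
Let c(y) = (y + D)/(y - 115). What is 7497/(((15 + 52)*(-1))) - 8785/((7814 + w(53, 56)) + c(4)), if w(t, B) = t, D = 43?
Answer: -1322327895/11700746 ≈ -113.01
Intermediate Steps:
c(y) = (43 + y)/(-115 + y) (c(y) = (y + 43)/(y - 115) = (43 + y)/(-115 + y))
7497/(((15 + 52)*(-1))) - 8785/((7814 + w(53, 56)) + c(4)) = 7497/(((15 + 52)*(-1))) - 8785/((7814 + 53) + (43 + 4)/(-115 + 4)) = 7497/((67*(-1))) - 8785/(7867 + 47/(-111)) = 7497/(-67) - 8785/(7867 - 1/111*47) = 7497*(-1/67) - 8785/(7867 - 47/111) = -7497/67 - 8785/873190/111 = -7497/67 - 8785*111/873190 = -7497/67 - 195027/174638 = -1322327895/11700746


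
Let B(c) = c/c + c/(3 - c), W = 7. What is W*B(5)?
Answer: -21/2 ≈ -10.500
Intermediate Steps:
B(c) = 1 + c/(3 - c)
W*B(5) = 7*(-3/(-3 + 5)) = 7*(-3/2) = -21/2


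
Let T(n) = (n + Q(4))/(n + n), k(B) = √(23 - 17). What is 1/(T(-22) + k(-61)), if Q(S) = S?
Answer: -66/941 + 484*√6/2823 ≈ 0.34982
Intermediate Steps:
k(B) = √6
T(n) = (4 + n)/(2*n) (T(n) = (n + 4)/(n + n) = (4 + n)/((2*n)) = (4 + n)*(1/(2*n)) = (4 + n)/(2*n))
1/(T(-22) + k(-61)) = 1/((½)*(4 - 22)/(-22) + √6) = 1/((½)*(-1/22)*(-18) + √6) = 1/(9/22 + √6)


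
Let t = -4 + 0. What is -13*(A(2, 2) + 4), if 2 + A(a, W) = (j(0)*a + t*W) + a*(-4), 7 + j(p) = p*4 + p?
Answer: 364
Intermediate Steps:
t = -4
j(p) = -7 + 5*p (j(p) = -7 + (p*4 + p) = -7 + (4*p + p) = -7 + 5*p)
A(a, W) = -2 - 11*a - 4*W (A(a, W) = -2 + (((-7 + 5*0)*a - 4*W) + a*(-4)) = -2 + (((-7 + 0)*a - 4*W) - 4*a) = -2 + ((-7*a - 4*W) - 4*a) = -2 + (-11*a - 4*W) = -2 - 11*a - 4*W)
-13*(A(2, 2) + 4) = -13*((-2 - 11*2 - 4*2) + 4) = -13*((-2 - 22 - 8) + 4) = -13*(-32 + 4) = -13*(-28) = 364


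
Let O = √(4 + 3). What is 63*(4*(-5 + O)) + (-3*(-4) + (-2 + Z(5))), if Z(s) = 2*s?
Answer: -1240 + 252*√7 ≈ -573.27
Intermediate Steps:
O = √7 ≈ 2.6458
63*(4*(-5 + O)) + (-3*(-4) + (-2 + Z(5))) = 63*(4*(-5 + √7)) + (-3*(-4) + (-2 + 2*5)) = 63*(-20 + 4*√7) + (12 + (-2 + 10)) = (-1260 + 252*√7) + (12 + 8) = (-1260 + 252*√7) + 20 = -1240 + 252*√7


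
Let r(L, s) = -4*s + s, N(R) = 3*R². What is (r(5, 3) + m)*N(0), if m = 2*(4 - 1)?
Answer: 0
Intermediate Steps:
m = 6 (m = 2*3 = 6)
r(L, s) = -3*s
(r(5, 3) + m)*N(0) = (-3*3 + 6)*(3*0²) = (-9 + 6)*(3*0) = -3*0 = 0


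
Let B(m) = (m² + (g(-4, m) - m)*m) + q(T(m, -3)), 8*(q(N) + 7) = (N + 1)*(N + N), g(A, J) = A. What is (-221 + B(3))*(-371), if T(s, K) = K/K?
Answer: 177709/2 ≈ 88855.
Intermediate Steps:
T(s, K) = 1
q(N) = -7 + N*(1 + N)/4 (q(N) = -7 + ((N + 1)*(N + N))/8 = -7 + ((1 + N)*(2*N))/8 = -7 + (2*N*(1 + N))/8 = -7 + N*(1 + N)/4)
B(m) = -13/2 + m² + m*(-4 - m) (B(m) = (m² + (-4 - m)*m) + (-7 + (¼)*1 + (¼)*1²) = (m² + m*(-4 - m)) + (-7 + ¼ + (¼)*1) = (m² + m*(-4 - m)) + (-7 + ¼ + ¼) = (m² + m*(-4 - m)) - 13/2 = -13/2 + m² + m*(-4 - m))
(-221 + B(3))*(-371) = (-221 + (-13/2 - 4*3))*(-371) = (-221 + (-13/2 - 12))*(-371) = (-221 - 37/2)*(-371) = -479/2*(-371) = 177709/2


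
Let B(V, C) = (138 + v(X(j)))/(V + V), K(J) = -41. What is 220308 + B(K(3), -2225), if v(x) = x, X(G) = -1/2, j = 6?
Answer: 36130237/164 ≈ 2.2031e+5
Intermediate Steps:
X(G) = -½ (X(G) = -1*½ = -½)
B(V, C) = 275/(4*V) (B(V, C) = (138 - ½)/(V + V) = 275/(2*((2*V))) = 275*(1/(2*V))/2 = 275/(4*V))
220308 + B(K(3), -2225) = 220308 + (275/4)/(-41) = 220308 + (275/4)*(-1/41) = 220308 - 275/164 = 36130237/164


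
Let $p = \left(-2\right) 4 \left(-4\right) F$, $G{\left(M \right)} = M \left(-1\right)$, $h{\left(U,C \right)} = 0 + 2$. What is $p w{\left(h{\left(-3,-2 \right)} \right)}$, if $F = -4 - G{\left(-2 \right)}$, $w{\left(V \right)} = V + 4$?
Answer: $-1152$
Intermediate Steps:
$h{\left(U,C \right)} = 2$
$G{\left(M \right)} = - M$
$w{\left(V \right)} = 4 + V$
$F = -6$ ($F = -4 - \left(-1\right) \left(-2\right) = -4 - 2 = -6$)
$p = -192$ ($p = \left(-2\right) 4 \left(-4\right) \left(-6\right) = \left(-8\right) \left(-4\right) \left(-6\right) = 32 \left(-6\right) = -192$)
$p w{\left(h{\left(-3,-2 \right)} \right)} = - 192 \left(4 + 2\right) = \left(-192\right) 6 = -1152$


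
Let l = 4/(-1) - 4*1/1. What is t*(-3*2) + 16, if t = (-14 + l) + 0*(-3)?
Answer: 148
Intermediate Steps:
l = -8 (l = 4*(-1) - 4*1 = -4 - 4 = -8)
t = -22 (t = (-14 - 8) + 0*(-3) = -22 + 0 = -22)
t*(-3*2) + 16 = -(-66)*2 + 16 = -22*(-6) + 16 = 132 + 16 = 148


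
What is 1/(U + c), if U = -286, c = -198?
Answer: -1/484 ≈ -0.0020661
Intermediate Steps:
1/(U + c) = 1/(-286 - 198) = 1/(-484) = -1/484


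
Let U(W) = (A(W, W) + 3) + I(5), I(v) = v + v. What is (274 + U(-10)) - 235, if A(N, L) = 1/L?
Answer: 519/10 ≈ 51.900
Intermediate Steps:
I(v) = 2*v
U(W) = 13 + 1/W (U(W) = (1/W + 3) + 2*5 = (3 + 1/W) + 10 = 13 + 1/W)
(274 + U(-10)) - 235 = (274 + (13 + 1/(-10))) - 235 = (274 + (13 - ⅒)) - 235 = (274 + 129/10) - 235 = 2869/10 - 235 = 519/10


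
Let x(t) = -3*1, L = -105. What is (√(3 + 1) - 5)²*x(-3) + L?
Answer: -132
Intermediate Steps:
x(t) = -3
(√(3 + 1) - 5)²*x(-3) + L = (√(3 + 1) - 5)²*(-3) - 105 = (√4 - 5)²*(-3) - 105 = (2 - 5)²*(-3) - 105 = (-3)²*(-3) - 105 = 9*(-3) - 105 = -27 - 105 = -132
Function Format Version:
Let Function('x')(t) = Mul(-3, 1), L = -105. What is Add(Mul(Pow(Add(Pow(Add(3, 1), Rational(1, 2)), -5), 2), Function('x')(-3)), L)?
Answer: -132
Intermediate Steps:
Function('x')(t) = -3
Add(Mul(Pow(Add(Pow(Add(3, 1), Rational(1, 2)), -5), 2), Function('x')(-3)), L) = Add(Mul(Pow(Add(Pow(Add(3, 1), Rational(1, 2)), -5), 2), -3), -105) = Add(Mul(Pow(Add(Pow(4, Rational(1, 2)), -5), 2), -3), -105) = Add(Mul(Pow(Add(2, -5), 2), -3), -105) = Add(Mul(Pow(-3, 2), -3), -105) = Add(Mul(9, -3), -105) = Add(-27, -105) = -132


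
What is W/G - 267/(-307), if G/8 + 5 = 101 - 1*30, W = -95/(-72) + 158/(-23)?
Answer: 230634619/268430976 ≈ 0.85920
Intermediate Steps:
W = -9191/1656 (W = -95*(-1/72) + 158*(-1/23) = 95/72 - 158/23 = -9191/1656 ≈ -5.5501)
G = 528 (G = -40 + 8*(101 - 1*30) = -40 + 8*(101 - 30) = -40 + 8*71 = -40 + 568 = 528)
W/G - 267/(-307) = -9191/1656/528 - 267/(-307) = -9191/1656*1/528 - 267*(-1/307) = -9191/874368 + 267/307 = 230634619/268430976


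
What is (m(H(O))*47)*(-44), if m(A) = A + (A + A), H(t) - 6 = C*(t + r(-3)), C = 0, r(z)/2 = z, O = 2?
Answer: -37224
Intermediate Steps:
r(z) = 2*z
H(t) = 6 (H(t) = 6 + 0*(t + 2*(-3)) = 6 + 0*(t - 6) = 6 + 0*(-6 + t) = 6 + 0 = 6)
m(A) = 3*A (m(A) = A + 2*A = 3*A)
(m(H(O))*47)*(-44) = ((3*6)*47)*(-44) = (18*47)*(-44) = 846*(-44) = -37224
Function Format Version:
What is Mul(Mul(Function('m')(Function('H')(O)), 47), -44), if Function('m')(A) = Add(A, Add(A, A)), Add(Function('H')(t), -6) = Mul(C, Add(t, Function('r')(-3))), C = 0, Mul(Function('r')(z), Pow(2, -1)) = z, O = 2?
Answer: -37224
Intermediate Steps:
Function('r')(z) = Mul(2, z)
Function('H')(t) = 6 (Function('H')(t) = Add(6, Mul(0, Add(t, Mul(2, -3)))) = Add(6, Mul(0, Add(t, -6))) = Add(6, Mul(0, Add(-6, t))) = Add(6, 0) = 6)
Function('m')(A) = Mul(3, A) (Function('m')(A) = Add(A, Mul(2, A)) = Mul(3, A))
Mul(Mul(Function('m')(Function('H')(O)), 47), -44) = Mul(Mul(Mul(3, 6), 47), -44) = Mul(Mul(18, 47), -44) = Mul(846, -44) = -37224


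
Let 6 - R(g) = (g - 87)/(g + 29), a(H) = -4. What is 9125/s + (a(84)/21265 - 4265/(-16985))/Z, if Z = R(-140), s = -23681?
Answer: -241728800438288/750975021454595 ≈ -0.32189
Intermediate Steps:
R(g) = 6 - (-87 + g)/(29 + g) (R(g) = 6 - (g - 87)/(g + 29) = 6 - (-87 + g)/(29 + g))
Z = 439/111 (Z = (261 + 5*(-140))/(29 - 140) = (261 - 700)/(-111) = -1/111*(-439) = 439/111 ≈ 3.9550)
9125/s + (a(84)/21265 - 4265/(-16985))/Z = 9125/(-23681) + (-4/21265 - 4265/(-16985))/(439/111) = 9125*(-1/23681) + (-4*1/21265 - 4265*(-1/16985))*(111/439) = -9125/23681 + (-4/21265 + 853/3397)*(111/439) = -9125/23681 + (18125457/72237205)*(111/439) = -9125/23681 + 2011925727/31712132995 = -241728800438288/750975021454595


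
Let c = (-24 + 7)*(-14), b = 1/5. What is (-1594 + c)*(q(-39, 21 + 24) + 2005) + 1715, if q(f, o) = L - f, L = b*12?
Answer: -13866017/5 ≈ -2.7732e+6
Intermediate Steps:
b = ⅕ ≈ 0.20000
L = 12/5 (L = (⅕)*12 = 12/5 ≈ 2.4000)
c = 238 (c = -17*(-14) = 238)
q(f, o) = 12/5 - f
(-1594 + c)*(q(-39, 21 + 24) + 2005) + 1715 = (-1594 + 238)*((12/5 - 1*(-39)) + 2005) + 1715 = -1356*((12/5 + 39) + 2005) + 1715 = -1356*(207/5 + 2005) + 1715 = -1356*10232/5 + 1715 = -13874592/5 + 1715 = -13866017/5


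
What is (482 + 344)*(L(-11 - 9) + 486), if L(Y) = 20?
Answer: 417956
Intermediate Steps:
(482 + 344)*(L(-11 - 9) + 486) = (482 + 344)*(20 + 486) = 826*506 = 417956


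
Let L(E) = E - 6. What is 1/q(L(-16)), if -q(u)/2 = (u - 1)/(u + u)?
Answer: -22/23 ≈ -0.95652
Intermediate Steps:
L(E) = -6 + E
q(u) = -(-1 + u)/u (q(u) = -2*(u - 1)/(u + u) = -2*(-1 + u)/(2*u) = -2*(-1 + u)*1/(2*u) = -(-1 + u)/u)
1/q(L(-16)) = 1/((1 - (-6 - 16))/(-6 - 16)) = 1/((1 - 1*(-22))/(-22)) = 1/(-(1 + 22)/22) = 1/(-1/22*23) = 1/(-23/22) = -22/23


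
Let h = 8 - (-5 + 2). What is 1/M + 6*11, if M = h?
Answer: 727/11 ≈ 66.091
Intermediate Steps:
h = 11 (h = 8 - 1*(-3) = 8 + 3 = 11)
M = 11
1/M + 6*11 = 1/11 + 6*11 = 1/11 + 66 = 727/11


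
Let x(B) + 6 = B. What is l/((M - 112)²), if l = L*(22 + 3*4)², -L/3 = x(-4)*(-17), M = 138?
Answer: -147390/169 ≈ -872.13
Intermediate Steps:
x(B) = -6 + B
L = -510 (L = -3*(-6 - 4)*(-17) = -(-30)*(-17) = -3*170 = -510)
l = -589560 (l = -510*(22 + 3*4)² = -510*(22 + 12)² = -510*34² = -510*1156 = -589560)
l/((M - 112)²) = -589560/(138 - 112)² = -589560/(26²) = -589560/676 = -589560*1/676 = -147390/169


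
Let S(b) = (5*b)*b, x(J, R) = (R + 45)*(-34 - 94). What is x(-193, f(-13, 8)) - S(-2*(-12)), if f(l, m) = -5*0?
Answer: -8640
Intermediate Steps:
f(l, m) = 0
x(J, R) = -5760 - 128*R (x(J, R) = (45 + R)*(-128) = -5760 - 128*R)
S(b) = 5*b**2
x(-193, f(-13, 8)) - S(-2*(-12)) = (-5760 - 128*0) - 5*(-2*(-12))**2 = (-5760 + 0) - 5*24**2 = -5760 - 5*576 = -5760 - 1*2880 = -5760 - 2880 = -8640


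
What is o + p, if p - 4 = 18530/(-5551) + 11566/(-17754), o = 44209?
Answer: 2178453232108/49276227 ≈ 44209.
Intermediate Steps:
p = 512665/49276227 (p = 4 + (18530/(-5551) + 11566/(-17754)) = 4 + (18530*(-1/5551) + 11566*(-1/17754)) = 4 + (-18530/5551 - 5783/8877) = 4 - 196592243/49276227 = 512665/49276227 ≈ 0.010404)
o + p = 44209 + 512665/49276227 = 2178453232108/49276227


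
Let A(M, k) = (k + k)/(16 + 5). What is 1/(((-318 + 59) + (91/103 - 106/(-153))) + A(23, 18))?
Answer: -110313/28208072 ≈ -0.0039107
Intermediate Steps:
A(M, k) = 2*k/21 (A(M, k) = (2*k)/21 = (2*k)*(1/21) = 2*k/21)
1/(((-318 + 59) + (91/103 - 106/(-153))) + A(23, 18)) = 1/(((-318 + 59) + (91/103 - 106/(-153))) + (2/21)*18) = 1/((-259 + (91*(1/103) - 106*(-1/153))) + 12/7) = 1/((-259 + (91/103 + 106/153)) + 12/7) = 1/((-259 + 24841/15759) + 12/7) = 1/(-4056740/15759 + 12/7) = 1/(-28208072/110313) = -110313/28208072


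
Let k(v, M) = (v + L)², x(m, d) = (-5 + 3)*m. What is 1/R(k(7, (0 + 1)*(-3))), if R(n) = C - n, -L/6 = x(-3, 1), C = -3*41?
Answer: -1/964 ≈ -0.0010373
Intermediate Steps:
x(m, d) = -2*m
C = -123
L = -36 (L = -(-12)*(-3) = -6*6 = -36)
k(v, M) = (-36 + v)² (k(v, M) = (v - 36)² = (-36 + v)²)
R(n) = -123 - n
1/R(k(7, (0 + 1)*(-3))) = 1/(-123 - (-36 + 7)²) = 1/(-123 - 1*(-29)²) = 1/(-123 - 1*841) = 1/(-123 - 841) = 1/(-964) = -1/964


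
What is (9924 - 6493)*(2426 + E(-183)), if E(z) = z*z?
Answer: 123224365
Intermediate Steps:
E(z) = z²
(9924 - 6493)*(2426 + E(-183)) = (9924 - 6493)*(2426 + (-183)²) = 3431*(2426 + 33489) = 3431*35915 = 123224365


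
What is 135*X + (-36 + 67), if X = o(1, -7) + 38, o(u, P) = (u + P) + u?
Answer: 4486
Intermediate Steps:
o(u, P) = P + 2*u (o(u, P) = (P + u) + u = P + 2*u)
X = 33 (X = (-7 + 2*1) + 38 = (-7 + 2) + 38 = -5 + 38 = 33)
135*X + (-36 + 67) = 135*33 + (-36 + 67) = 4455 + 31 = 4486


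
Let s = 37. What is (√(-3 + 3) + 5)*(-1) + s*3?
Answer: 106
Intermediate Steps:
(√(-3 + 3) + 5)*(-1) + s*3 = (√(-3 + 3) + 5)*(-1) + 37*3 = (√0 + 5)*(-1) + 111 = (0 + 5)*(-1) + 111 = 5*(-1) + 111 = -5 + 111 = 106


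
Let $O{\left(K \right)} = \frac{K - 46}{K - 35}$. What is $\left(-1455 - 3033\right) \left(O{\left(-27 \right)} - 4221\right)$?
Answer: $\frac{587095476}{31} \approx 1.8939 \cdot 10^{7}$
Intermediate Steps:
$O{\left(K \right)} = \frac{-46 + K}{-35 + K}$
$\left(-1455 - 3033\right) \left(O{\left(-27 \right)} - 4221\right) = \left(-1455 - 3033\right) \left(\frac{-46 - 27}{-35 - 27} - 4221\right) = - 4488 \left(\frac{1}{-62} \left(-73\right) - 4221\right) = - 4488 \left(\left(- \frac{1}{62}\right) \left(-73\right) - 4221\right) = - 4488 \left(\frac{73}{62} - 4221\right) = \left(-4488\right) \left(- \frac{261629}{62}\right) = \frac{587095476}{31}$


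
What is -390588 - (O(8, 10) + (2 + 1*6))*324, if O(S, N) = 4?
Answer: -394476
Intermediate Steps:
-390588 - (O(8, 10) + (2 + 1*6))*324 = -390588 - (4 + (2 + 1*6))*324 = -390588 - (4 + (2 + 6))*324 = -390588 - (4 + 8)*324 = -390588 - 12*324 = -390588 - 1*3888 = -390588 - 3888 = -394476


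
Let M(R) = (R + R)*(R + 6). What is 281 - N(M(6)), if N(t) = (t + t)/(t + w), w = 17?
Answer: 44953/161 ≈ 279.21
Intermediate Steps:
M(R) = 2*R*(6 + R) (M(R) = (2*R)*(6 + R) = 2*R*(6 + R))
N(t) = 2*t/(17 + t) (N(t) = (t + t)/(t + 17) = (2*t)/(17 + t) = 2*t/(17 + t))
281 - N(M(6)) = 281 - 2*2*6*(6 + 6)/(17 + 2*6*(6 + 6)) = 281 - 2*2*6*12/(17 + 2*6*12) = 281 - 2*144/(17 + 144) = 281 - 2*144/161 = 281 - 1*288/161 = 281 - 288/161 = 44953/161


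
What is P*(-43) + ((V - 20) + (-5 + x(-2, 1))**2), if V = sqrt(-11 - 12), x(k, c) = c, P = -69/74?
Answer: 2671/74 + I*sqrt(23) ≈ 36.095 + 4.7958*I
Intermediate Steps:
P = -69/74 (P = -69*1/74 = -69/74 ≈ -0.93243)
V = I*sqrt(23) (V = sqrt(-23) = I*sqrt(23) ≈ 4.7958*I)
P*(-43) + ((V - 20) + (-5 + x(-2, 1))**2) = -69/74*(-43) + ((I*sqrt(23) - 20) + (-5 + 1)**2) = 2967/74 + ((-20 + I*sqrt(23)) + (-4)**2) = 2967/74 + ((-20 + I*sqrt(23)) + 16) = 2967/74 + (-4 + I*sqrt(23)) = 2671/74 + I*sqrt(23)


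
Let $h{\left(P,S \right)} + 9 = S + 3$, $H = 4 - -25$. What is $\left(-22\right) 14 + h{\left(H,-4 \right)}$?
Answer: $-318$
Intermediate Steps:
$H = 29$ ($H = 4 + 25 = 29$)
$h{\left(P,S \right)} = -6 + S$ ($h{\left(P,S \right)} = -9 + \left(S + 3\right) = -9 + \left(3 + S\right) = -6 + S$)
$\left(-22\right) 14 + h{\left(H,-4 \right)} = \left(-22\right) 14 - 10 = -308 - 10 = -318$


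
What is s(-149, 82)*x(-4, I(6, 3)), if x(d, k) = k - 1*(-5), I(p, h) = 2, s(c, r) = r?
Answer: 574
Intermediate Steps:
x(d, k) = 5 + k (x(d, k) = k + 5 = 5 + k)
s(-149, 82)*x(-4, I(6, 3)) = 82*(5 + 2) = 82*7 = 574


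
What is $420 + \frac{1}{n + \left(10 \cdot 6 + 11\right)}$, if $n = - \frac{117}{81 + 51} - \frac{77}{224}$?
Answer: $\frac{10315132}{24559} \approx 420.01$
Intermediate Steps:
$n = - \frac{433}{352}$ ($n = - \frac{117}{132} - \frac{11}{32} = \left(-117\right) \frac{1}{132} - \frac{11}{32} = - \frac{39}{44} - \frac{11}{32} = - \frac{433}{352} \approx -1.2301$)
$420 + \frac{1}{n + \left(10 \cdot 6 + 11\right)} = 420 + \frac{1}{- \frac{433}{352} + \left(10 \cdot 6 + 11\right)} = 420 + \frac{1}{- \frac{433}{352} + \left(60 + 11\right)} = 420 + \frac{1}{- \frac{433}{352} + 71} = 420 + \frac{1}{\frac{24559}{352}} = 420 + \frac{352}{24559} = \frac{10315132}{24559}$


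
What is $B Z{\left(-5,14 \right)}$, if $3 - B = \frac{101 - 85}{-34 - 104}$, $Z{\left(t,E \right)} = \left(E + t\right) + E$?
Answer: $\frac{215}{3} \approx 71.667$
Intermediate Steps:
$Z{\left(t,E \right)} = t + 2 E$
$B = \frac{215}{69}$ ($B = 3 - \frac{101 - 85}{-34 - 104} = 3 - \frac{16}{-138} = 3 - 16 \left(- \frac{1}{138}\right) = 3 - - \frac{8}{69} = 3 + \frac{8}{69} = \frac{215}{69} \approx 3.1159$)
$B Z{\left(-5,14 \right)} = \frac{215 \left(-5 + 2 \cdot 14\right)}{69} = \frac{215 \left(-5 + 28\right)}{69} = \frac{215}{69} \cdot 23 = \frac{215}{3}$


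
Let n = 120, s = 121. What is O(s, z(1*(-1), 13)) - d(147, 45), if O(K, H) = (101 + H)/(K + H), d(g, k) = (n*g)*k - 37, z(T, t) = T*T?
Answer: -48419492/61 ≈ -7.9376e+5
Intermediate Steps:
z(T, t) = T²
d(g, k) = -37 + 120*g*k (d(g, k) = (120*g)*k - 37 = 120*g*k - 37 = -37 + 120*g*k)
O(K, H) = (101 + H)/(H + K)
O(s, z(1*(-1), 13)) - d(147, 45) = (101 + (1*(-1))²)/((1*(-1))² + 121) - (-37 + 120*147*45) = (101 + (-1)²)/((-1)² + 121) - (-37 + 793800) = (101 + 1)/(1 + 121) - 1*793763 = 102/122 - 793763 = (1/122)*102 - 793763 = 51/61 - 793763 = -48419492/61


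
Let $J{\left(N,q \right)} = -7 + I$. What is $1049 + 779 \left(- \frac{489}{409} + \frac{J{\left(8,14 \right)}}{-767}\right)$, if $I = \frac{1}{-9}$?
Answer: $\frac{352494434}{2823327} \approx 124.85$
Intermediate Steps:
$I = - \frac{1}{9} \approx -0.11111$
$J{\left(N,q \right)} = - \frac{64}{9}$ ($J{\left(N,q \right)} = -7 - \frac{1}{9} = - \frac{64}{9}$)
$1049 + 779 \left(- \frac{489}{409} + \frac{J{\left(8,14 \right)}}{-767}\right) = 1049 + 779 \left(- \frac{489}{409} - \frac{64}{9 \left(-767\right)}\right) = 1049 + 779 \left(\left(-489\right) \frac{1}{409} - - \frac{64}{6903}\right) = 1049 + 779 \left(- \frac{489}{409} + \frac{64}{6903}\right) = 1049 + 779 \left(- \frac{3349391}{2823327}\right) = 1049 - \frac{2609175589}{2823327} = \frac{352494434}{2823327}$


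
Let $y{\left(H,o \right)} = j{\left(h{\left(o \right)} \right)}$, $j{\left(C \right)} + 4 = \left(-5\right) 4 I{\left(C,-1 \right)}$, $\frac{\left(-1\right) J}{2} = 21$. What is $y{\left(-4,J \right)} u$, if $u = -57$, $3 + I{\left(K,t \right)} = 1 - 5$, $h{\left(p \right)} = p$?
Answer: $-7752$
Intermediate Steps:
$J = -42$ ($J = \left(-2\right) 21 = -42$)
$I{\left(K,t \right)} = -7$ ($I{\left(K,t \right)} = -3 + \left(1 - 5\right) = -3 - 4 = -7$)
$j{\left(C \right)} = 136$ ($j{\left(C \right)} = -4 + \left(-5\right) 4 \left(-7\right) = -4 - -140 = -4 + 140 = 136$)
$y{\left(H,o \right)} = 136$
$y{\left(-4,J \right)} u = 136 \left(-57\right) = -7752$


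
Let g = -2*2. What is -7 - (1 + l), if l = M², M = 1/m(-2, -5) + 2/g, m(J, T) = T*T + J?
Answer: -17369/2116 ≈ -8.2084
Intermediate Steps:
m(J, T) = J + T² (m(J, T) = T² + J = J + T²)
g = -4
M = -21/46 (M = 1/(-2 + (-5)²) + 2/(-4) = 1/(-2 + 25) + 2*(-¼) = 1/23 - ½ = -21/46 ≈ -0.45652)
l = 441/2116 (l = (-21/46)² = 441/2116 ≈ 0.20841)
-7 - (1 + l) = -7 - (1 + 441/2116) = -7 - 1*2557/2116 = -7 - 2557/2116 = -17369/2116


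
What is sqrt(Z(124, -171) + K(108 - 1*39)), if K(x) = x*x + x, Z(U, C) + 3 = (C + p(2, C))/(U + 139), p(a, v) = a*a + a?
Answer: 2*sqrt(83458842)/263 ≈ 69.472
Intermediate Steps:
p(a, v) = a + a**2 (p(a, v) = a**2 + a = a + a**2)
Z(U, C) = -3 + (6 + C)/(139 + U) (Z(U, C) = -3 + (C + 2*(1 + 2))/(U + 139) = -3 + (C + 2*3)/(139 + U) = -3 + (C + 6)/(139 + U) = -3 + (6 + C)/(139 + U))
K(x) = x + x**2 (K(x) = x**2 + x = x + x**2)
sqrt(Z(124, -171) + K(108 - 1*39)) = sqrt((-411 - 171 - 3*124)/(139 + 124) + (108 - 1*39)*(1 + (108 - 1*39))) = sqrt((-411 - 171 - 372)/263 + (108 - 39)*(1 + (108 - 39))) = sqrt((1/263)*(-954) + 69*(1 + 69)) = sqrt(-954/263 + 69*70) = sqrt(-954/263 + 4830) = sqrt(1269336/263) = 2*sqrt(83458842)/263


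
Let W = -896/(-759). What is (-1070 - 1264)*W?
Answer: -697088/253 ≈ -2755.3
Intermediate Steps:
W = 896/759 (W = -896*(-1/759) = 896/759 ≈ 1.1805)
(-1070 - 1264)*W = (-1070 - 1264)*(896/759) = -2334*896/759 = -697088/253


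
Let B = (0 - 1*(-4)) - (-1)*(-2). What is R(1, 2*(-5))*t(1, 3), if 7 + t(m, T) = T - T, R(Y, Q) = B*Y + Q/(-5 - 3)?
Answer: -91/4 ≈ -22.750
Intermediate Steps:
B = 2 (B = (0 + 4) - 1*2 = 4 - 2 = 2)
R(Y, Q) = 2*Y - Q/8 (R(Y, Q) = 2*Y + Q/(-5 - 3) = 2*Y + Q/(-8) = 2*Y - Q/8)
t(m, T) = -7 (t(m, T) = -7 + (T - T) = -7 + 0 = -7)
R(1, 2*(-5))*t(1, 3) = (2*1 - (-5)/4)*(-7) = (2 - ⅛*(-10))*(-7) = (2 + 5/4)*(-7) = (13/4)*(-7) = -91/4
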